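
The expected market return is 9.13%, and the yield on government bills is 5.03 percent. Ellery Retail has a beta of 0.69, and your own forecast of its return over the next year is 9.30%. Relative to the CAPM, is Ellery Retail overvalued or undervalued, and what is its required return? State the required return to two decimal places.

Undervalued; required return 7.86%

MRP = 9.13% − 5.03% = 4.10%
Required return = R_f + β·MRP = 5.03% + 0.69 × 4.10% = 7.86%
Forecast 9.30% > required 7.86% → the stock plots above the SML → undervalued.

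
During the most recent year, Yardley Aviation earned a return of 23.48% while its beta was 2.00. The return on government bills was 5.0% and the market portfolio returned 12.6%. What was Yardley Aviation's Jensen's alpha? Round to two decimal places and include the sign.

+3.28%

Market excess return = 12.6% − 5.0% = 7.60%
CAPM benchmark = R_f + β(R_m − R_f) = 5.0% + 2.00 × 7.6% = 20.2000%
α = actual − benchmark = 23.48% − 20.2000% = +3.28%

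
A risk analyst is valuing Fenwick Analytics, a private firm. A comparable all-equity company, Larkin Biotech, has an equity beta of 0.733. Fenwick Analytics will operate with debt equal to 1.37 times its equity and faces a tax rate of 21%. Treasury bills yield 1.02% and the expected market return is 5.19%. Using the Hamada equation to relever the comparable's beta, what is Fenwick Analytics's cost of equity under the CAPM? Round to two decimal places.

β_L = β_U × [1 + (1 − t)(D/E)] = 0.733 × [1 + (1 − 0.21) × 1.37]
    = 0.733 × [1 + 0.79 × 1.37] = 0.733 × 2.0823 = 1.5263
MRP = 5.19% − 1.02% = 4.17%
E(R) = R_f + β_L × MRP = 1.02% + 1.5263 × 4.17% = 7.38%

7.38%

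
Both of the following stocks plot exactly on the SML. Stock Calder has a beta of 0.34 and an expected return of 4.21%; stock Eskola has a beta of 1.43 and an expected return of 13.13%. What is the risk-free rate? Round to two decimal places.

Both satisfy E(R) = R_f + β·MRP, so the slope of the SML is
MRP = (13.13% − 4.21%) / (1.43 − 0.34) = 8.92% / 1.09 = 8.1835%
R_f = E(R_Calder) − β_Calder·MRP = 4.21% − 0.34 × 8.1835% = 1.4276%

1.43%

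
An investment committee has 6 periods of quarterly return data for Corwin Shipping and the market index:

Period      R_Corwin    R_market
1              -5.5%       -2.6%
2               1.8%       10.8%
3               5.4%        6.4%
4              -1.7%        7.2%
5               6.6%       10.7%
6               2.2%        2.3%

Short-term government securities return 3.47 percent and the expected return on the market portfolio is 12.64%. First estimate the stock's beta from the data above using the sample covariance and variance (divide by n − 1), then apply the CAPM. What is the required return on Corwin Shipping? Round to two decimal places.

8.99%

Mean R_i = (-5.5 + 1.8 + 5.4 − 1.7 + 6.6 + 2.2) / 6 = 1.4667%
Mean R_m = (-2.6 + 10.8 + 6.4 + 7.2 + 10.7 + 2.3) / 6 = 5.8000%
Σ(R_i − R̄_i)(R_m − R̄_m) = 80.7000  ⇒  Cov = 80.7000 / 5 = 16.1400
Σ(R_m − R̄_m)² = 134.1400  ⇒  Var(R_m) = 134.1400 / 5 = 26.8280
β = Cov / Var(R_m) = 16.1400 / 26.8280 = 0.6016
MRP = 12.64% − 3.47% = 9.17%
E(R) = R_f + β × MRP = 3.47% + 0.6016 × 9.17% = 8.99%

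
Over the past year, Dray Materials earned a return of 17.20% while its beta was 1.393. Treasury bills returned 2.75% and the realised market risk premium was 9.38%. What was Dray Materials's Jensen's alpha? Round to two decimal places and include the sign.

+1.38%

CAPM benchmark = R_f + β(R_m − R_f) = 2.75% + 1.393 × 9.38% = 15.81634%
α = actual − benchmark = 17.20% − 15.81634% = +1.38%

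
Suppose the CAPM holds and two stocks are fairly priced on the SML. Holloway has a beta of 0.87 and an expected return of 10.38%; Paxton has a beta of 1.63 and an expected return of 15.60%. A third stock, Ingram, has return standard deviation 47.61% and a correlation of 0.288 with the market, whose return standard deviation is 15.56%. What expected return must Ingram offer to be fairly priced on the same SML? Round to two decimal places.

10.46%

MRP = (15.60% − 10.38%) / (1.63 − 0.87) = 6.8684%
R_f = 10.38% − 0.87 × 6.8684% = 4.4045%
β_Ingram = ρ·σ_i/σ_m = 0.288 × 47.61 / 15.56 = 0.8812
E(R_Ingram) = R_f + β × MRP = 4.4045% + 0.8812 × 6.8684% = 10.46%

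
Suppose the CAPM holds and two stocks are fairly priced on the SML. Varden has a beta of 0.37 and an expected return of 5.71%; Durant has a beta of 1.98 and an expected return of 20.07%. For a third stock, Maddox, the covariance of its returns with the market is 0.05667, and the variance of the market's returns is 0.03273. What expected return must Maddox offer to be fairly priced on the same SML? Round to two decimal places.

MRP = (20.07% − 5.71%) / (1.98 − 0.37) = 8.9193%
R_f = 5.71% − 0.37 × 8.9193% = 2.4099%
β_Maddox = Cov / Var(R_m) = 0.05667 / 0.03273 = 1.7314
E(R_Maddox) = R_f + β × MRP = 2.4099% + 1.7314 × 8.9193% = 17.85%

17.85%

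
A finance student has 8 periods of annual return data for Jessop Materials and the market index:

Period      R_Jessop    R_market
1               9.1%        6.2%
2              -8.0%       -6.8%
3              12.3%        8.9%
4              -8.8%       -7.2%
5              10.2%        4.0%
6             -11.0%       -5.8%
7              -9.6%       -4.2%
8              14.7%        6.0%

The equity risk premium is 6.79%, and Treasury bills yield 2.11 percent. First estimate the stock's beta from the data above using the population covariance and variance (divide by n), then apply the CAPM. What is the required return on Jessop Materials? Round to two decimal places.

13.09%

Mean R_i = (9.1 − 8.0 + 12.3 − 8.8 + 10.2 − 11.0 − 9.6 + 14.7) / 8 = 1.1125%
Mean R_m = (6.2 − 6.8 + 8.9 − 7.2 + 4.0 − 5.8 − 4.2 + 6.0) / 8 = 0.1375%
Σ(R_i − R̄_i)(R_m − R̄_m) = 515.5463  ⇒  Cov = 515.5463 / 8 = 64.4433
Σ(R_m − R̄_m)² = 318.8588  ⇒  Var(R_m) = 318.8588 / 8 = 39.8574
β = Cov / Var(R_m) = 64.4433 / 39.8574 = 1.6168
E(R) = R_f + β × MRP = 2.11% + 1.6168 × 6.79% = 13.09%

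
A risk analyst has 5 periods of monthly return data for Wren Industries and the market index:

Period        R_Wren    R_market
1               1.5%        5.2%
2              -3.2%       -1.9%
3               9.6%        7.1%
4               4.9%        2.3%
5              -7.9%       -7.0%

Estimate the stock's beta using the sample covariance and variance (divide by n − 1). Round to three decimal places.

Mean R_i = (1.5 − 3.2 + 9.6 + 4.9 − 7.9) / 5 = 0.9800%
Mean R_m = (5.2 − 1.9 + 7.1 + 2.3 − 7.0) / 5 = 1.1400%
Σ(R_i − R̄_i)(R_m − R̄_m) = 143.0240  ⇒  Cov = 143.0240 / 4 = 35.7560
Σ(R_m − R̄_m)² = 128.8520  ⇒  Var(R_m) = 128.8520 / 4 = 32.2130
β = Cov / Var(R_m) = 35.7560 / 32.2130 = 1.1100

1.110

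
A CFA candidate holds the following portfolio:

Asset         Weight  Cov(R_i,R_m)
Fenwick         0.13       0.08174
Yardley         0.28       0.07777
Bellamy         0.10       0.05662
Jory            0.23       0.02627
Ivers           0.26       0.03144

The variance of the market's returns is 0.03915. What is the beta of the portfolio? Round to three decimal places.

β_Fenwick = 0.08174 / 0.03915 = 2.0879
β_Yardley = 0.07777 / 0.03915 = 1.9865
β_Bellamy = 0.05662 / 0.03915 = 1.4462
β_Jory = 0.02627 / 0.03915 = 0.6710
β_Ivers = 0.03144 / 0.03915 = 0.8031
β_P = Σ w_i β_i = 0.13×2.0879 + 0.28×1.9865 + 0.10×1.4462 + 0.23×0.6710 + 0.26×0.8031 = 1.3354

1.335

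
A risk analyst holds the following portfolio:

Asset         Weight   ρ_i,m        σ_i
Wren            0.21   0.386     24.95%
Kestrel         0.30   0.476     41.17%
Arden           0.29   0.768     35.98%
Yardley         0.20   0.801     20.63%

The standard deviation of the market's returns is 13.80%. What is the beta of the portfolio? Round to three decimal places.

1.393

β_Wren = 0.386 × 24.95% / 13.80% = 0.6979
β_Kestrel = 0.476 × 41.17% / 13.80% = 1.4201
β_Arden = 0.768 × 35.98% / 13.80% = 2.0024
β_Yardley = 0.801 × 20.63% / 13.80% = 1.1974
β_P = Σ w_i β_i = 0.21×0.6979 + 0.30×1.4201 + 0.29×2.0024 + 0.20×1.1974 = 1.3928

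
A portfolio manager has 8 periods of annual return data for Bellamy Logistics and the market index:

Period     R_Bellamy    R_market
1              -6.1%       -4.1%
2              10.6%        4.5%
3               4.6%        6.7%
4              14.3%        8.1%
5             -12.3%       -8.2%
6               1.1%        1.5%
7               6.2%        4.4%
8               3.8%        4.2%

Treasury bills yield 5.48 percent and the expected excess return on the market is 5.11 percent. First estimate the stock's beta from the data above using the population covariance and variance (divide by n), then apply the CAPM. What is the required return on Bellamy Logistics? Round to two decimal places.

12.94%

Mean R_i = (-6.1 + 10.6 + 4.6 + 14.3 − 12.3 + 1.1 + 6.2 + 3.8) / 8 = 2.7750%
Mean R_m = (-4.1 + 4.5 + 6.7 + 8.1 − 8.2 + 1.5 + 4.4 + 4.2) / 8 = 2.1375%
Σ(R_i − R̄_i)(R_m − R̄_m) = 317.6575  ⇒  Cov = 317.6575 / 8 = 39.7072
Σ(R_m − R̄_m)² = 217.4988  ⇒  Var(R_m) = 217.4988 / 8 = 27.1874
β = Cov / Var(R_m) = 39.7072 / 27.1874 = 1.4605
E(R) = R_f + β × MRP = 5.48% + 1.4605 × 5.11% = 12.94%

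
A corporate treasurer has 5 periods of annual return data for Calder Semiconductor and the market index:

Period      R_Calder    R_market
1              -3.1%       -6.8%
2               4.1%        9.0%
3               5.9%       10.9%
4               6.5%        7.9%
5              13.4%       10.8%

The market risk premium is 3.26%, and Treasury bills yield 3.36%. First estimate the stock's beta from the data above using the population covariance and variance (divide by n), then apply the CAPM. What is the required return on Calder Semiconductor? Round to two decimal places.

5.52%

Mean R_i = (-3.1 + 4.1 + 5.9 + 6.5 + 13.4) / 5 = 5.3600%
Mean R_m = (-6.8 + 9.0 + 10.9 + 7.9 + 10.8) / 5 = 6.3600%
Σ(R_i − R̄_i)(R_m − R̄_m) = 147.9120  ⇒  Cov = 147.9120 / 5 = 29.5824
Σ(R_m − R̄_m)² = 222.8520  ⇒  Var(R_m) = 222.8520 / 5 = 44.5704
β = Cov / Var(R_m) = 29.5824 / 44.5704 = 0.6637
E(R) = R_f + β × MRP = 3.36% + 0.6637 × 3.26% = 5.52%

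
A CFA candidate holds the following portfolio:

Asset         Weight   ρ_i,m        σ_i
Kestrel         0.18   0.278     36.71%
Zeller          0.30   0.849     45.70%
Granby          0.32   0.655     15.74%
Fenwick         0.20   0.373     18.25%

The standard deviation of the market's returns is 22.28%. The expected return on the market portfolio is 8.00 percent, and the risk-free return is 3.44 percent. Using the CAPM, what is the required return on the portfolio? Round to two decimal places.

β_Kestrel = 0.278 × 36.71% / 22.28% = 0.4581
β_Zeller = 0.849 × 45.70% / 22.28% = 1.7414
β_Granby = 0.655 × 15.74% / 22.28% = 0.4627
β_Fenwick = 0.373 × 18.25% / 22.28% = 0.3055
β_P = Σ w_i β_i = 0.18×0.4581 + 0.30×1.7414 + 0.32×0.4627 + 0.20×0.3055 = 0.8140
MRP = 8.00% − 3.44% = 4.56%
E(R_P) = R_f + β_P × MRP = 3.44% + 0.8140 × 4.56% = 7.15%

7.15%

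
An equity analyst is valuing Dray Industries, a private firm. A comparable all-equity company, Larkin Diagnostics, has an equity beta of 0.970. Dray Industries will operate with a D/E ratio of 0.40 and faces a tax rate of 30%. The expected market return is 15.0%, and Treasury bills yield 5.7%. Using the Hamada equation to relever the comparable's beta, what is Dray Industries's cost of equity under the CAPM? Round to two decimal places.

β_L = β_U × [1 + (1 − t)(D/E)] = 0.970 × [1 + (1 − 0.30) × 0.40]
    = 0.970 × [1 + 0.70 × 0.40] = 0.970 × 1.2800 = 1.2416
MRP = 15.0% − 5.7% = 9.30%
E(R) = R_f + β_L × MRP = 5.7% + 1.2416 × 9.3% = 17.25%

17.25%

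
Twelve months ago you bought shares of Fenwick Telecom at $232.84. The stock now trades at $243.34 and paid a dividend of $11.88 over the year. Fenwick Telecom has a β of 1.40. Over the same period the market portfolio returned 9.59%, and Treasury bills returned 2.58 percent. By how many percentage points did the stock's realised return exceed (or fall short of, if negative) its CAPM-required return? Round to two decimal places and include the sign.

Realised HPR = (P1 + D1 − P0) / P0 = (243.34 + 11.88 − 232.84) / 232.84 = 22.38 / 232.84 = 9.6118%
MRP = 9.59% − 2.58% = 7.01%
CAPM required = R_f + β·MRP = 2.58% + 1.40 × 7.01% = 12.3940%
α = realised − required = 9.6118% − 12.3940% = -2.78%

-2.78%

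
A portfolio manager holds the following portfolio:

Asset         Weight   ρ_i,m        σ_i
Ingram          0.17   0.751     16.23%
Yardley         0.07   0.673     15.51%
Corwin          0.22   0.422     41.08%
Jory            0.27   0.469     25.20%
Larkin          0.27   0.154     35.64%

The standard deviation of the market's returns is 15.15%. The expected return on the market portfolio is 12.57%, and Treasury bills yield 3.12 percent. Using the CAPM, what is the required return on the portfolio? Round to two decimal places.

10.16%

β_Ingram = 0.751 × 16.23% / 15.15% = 0.8045
β_Yardley = 0.673 × 15.51% / 15.15% = 0.6890
β_Corwin = 0.422 × 41.08% / 15.15% = 1.1443
β_Jory = 0.469 × 25.20% / 15.15% = 0.7801
β_Larkin = 0.154 × 35.64% / 15.15% = 0.3623
β_P = Σ w_i β_i = 0.17×0.8045 + 0.07×0.6890 + 0.22×1.1443 + 0.27×0.7801 + 0.27×0.3623 = 0.7452
MRP = 12.57% − 3.12% = 9.45%
E(R_P) = R_f + β_P × MRP = 3.12% + 0.7452 × 9.45% = 10.16%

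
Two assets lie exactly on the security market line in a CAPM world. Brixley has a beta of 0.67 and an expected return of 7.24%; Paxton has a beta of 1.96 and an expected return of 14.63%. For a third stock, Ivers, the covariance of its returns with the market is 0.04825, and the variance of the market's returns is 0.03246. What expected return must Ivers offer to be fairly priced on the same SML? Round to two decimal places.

MRP = (14.63% − 7.24%) / (1.96 − 0.67) = 5.7287%
R_f = 7.24% − 0.67 × 5.7287% = 3.4018%
β_Ivers = Cov / Var(R_m) = 0.04825 / 0.03246 = 1.4864
E(R_Ivers) = R_f + β × MRP = 3.4018% + 1.4864 × 5.7287% = 11.92%

11.92%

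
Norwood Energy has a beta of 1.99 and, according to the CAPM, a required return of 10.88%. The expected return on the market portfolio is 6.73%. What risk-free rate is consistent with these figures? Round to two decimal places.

2.54%

E(R) = R_f + β(E(R_m) − R_f) = R_f(1 − β) + β·E(R_m)
10.88% = R_f × (1 − 1.99) + 1.99 × 6.73%
10.88% = R_f × -0.99 + 13.3927%
R_f = (10.88% − 13.3927%) / -0.99 = 2.54%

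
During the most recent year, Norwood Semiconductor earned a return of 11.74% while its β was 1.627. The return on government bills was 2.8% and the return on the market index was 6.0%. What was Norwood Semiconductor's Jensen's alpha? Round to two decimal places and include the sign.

Market excess return = 6.0% − 2.8% = 3.20%
CAPM benchmark = R_f + β(R_m − R_f) = 2.8% + 1.627 × 3.2% = 8.0064%
α = actual − benchmark = 11.74% − 8.0064% = +3.73%

+3.73%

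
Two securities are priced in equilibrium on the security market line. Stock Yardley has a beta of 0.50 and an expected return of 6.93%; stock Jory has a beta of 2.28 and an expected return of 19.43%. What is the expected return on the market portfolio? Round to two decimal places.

Both satisfy E(R) = R_f + β·MRP, so the slope of the SML is
MRP = (19.43% − 6.93%) / (2.28 − 0.50) = 12.50% / 1.78 = 7.0225%
R_f = E(R_Yardley) − β_Yardley·MRP = 6.93% − 0.50 × 7.0225% = 3.4188%
E(R_m) = R_f + MRP = 3.4188% + 7.0225% = 10.44%

10.44%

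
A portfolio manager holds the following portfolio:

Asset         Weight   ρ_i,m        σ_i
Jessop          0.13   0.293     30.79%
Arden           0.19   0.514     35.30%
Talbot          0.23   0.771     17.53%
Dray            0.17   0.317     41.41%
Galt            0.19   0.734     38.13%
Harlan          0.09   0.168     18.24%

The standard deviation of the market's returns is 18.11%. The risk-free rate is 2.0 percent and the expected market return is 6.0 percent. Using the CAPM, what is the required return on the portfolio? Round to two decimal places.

5.44%

β_Jessop = 0.293 × 30.79% / 18.11% = 0.4981
β_Arden = 0.514 × 35.30% / 18.11% = 1.0019
β_Talbot = 0.771 × 17.53% / 18.11% = 0.7463
β_Dray = 0.317 × 41.41% / 18.11% = 0.7248
β_Galt = 0.734 × 38.13% / 18.11% = 1.5454
β_Harlan = 0.168 × 18.24% / 18.11% = 0.1692
β_P = Σ w_i β_i = 0.13×0.4981 + 0.19×1.0019 + 0.23×0.7463 + 0.17×0.7248 + 0.19×1.5454 + 0.09×0.1692 = 0.8588
MRP = 6.0% − 2.0% = 4.00%
E(R_P) = R_f + β_P × MRP = 2.0% + 0.8588 × 4.0% = 5.44%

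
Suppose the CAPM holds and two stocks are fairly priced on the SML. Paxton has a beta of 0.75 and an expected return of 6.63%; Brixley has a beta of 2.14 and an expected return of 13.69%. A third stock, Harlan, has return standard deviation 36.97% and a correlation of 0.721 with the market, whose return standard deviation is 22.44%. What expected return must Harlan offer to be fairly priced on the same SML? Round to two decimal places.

8.85%

MRP = (13.69% − 6.63%) / (2.14 − 0.75) = 5.0791%
R_f = 6.63% − 0.75 × 5.0791% = 2.8207%
β_Harlan = ρ·σ_i/σ_m = 0.721 × 36.97 / 22.44 = 1.1879
E(R_Harlan) = R_f + β × MRP = 2.8207% + 1.1879 × 5.0791% = 8.85%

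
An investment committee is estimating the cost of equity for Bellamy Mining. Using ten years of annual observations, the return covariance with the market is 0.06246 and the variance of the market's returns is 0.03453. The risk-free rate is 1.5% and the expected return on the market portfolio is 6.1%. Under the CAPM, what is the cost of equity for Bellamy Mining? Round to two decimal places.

β = Cov(R_i, R_m) / Var(R_m) = 0.06246 / 0.03453 = 1.8089
MRP = 6.1% − 1.5% = 4.60%
E(R) = R_f + β × MRP = 1.5% + 1.8089 × 4.6% = 9.82%

9.82%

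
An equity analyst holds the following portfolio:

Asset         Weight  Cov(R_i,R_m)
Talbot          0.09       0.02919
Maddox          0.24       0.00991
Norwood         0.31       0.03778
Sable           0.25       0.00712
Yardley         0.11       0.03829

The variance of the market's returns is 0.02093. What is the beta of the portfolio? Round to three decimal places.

β_Talbot = 0.02919 / 0.02093 = 1.3946
β_Maddox = 0.00991 / 0.02093 = 0.4735
β_Norwood = 0.03778 / 0.02093 = 1.8051
β_Sable = 0.00712 / 0.02093 = 0.3402
β_Yardley = 0.03829 / 0.02093 = 1.8294
β_P = Σ w_i β_i = 0.09×1.3946 + 0.24×0.4735 + 0.31×1.8051 + 0.25×0.3402 + 0.11×1.8294 = 1.0850

1.085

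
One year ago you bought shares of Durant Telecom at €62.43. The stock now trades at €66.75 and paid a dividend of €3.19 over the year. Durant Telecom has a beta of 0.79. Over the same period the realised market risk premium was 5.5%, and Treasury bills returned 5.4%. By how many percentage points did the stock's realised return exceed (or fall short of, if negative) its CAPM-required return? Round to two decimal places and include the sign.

Realised HPR = (P1 + D1 − P0) / P0 = (66.75 + 3.19 − 62.43) / 62.43 = 7.51 / 62.43 = 12.0295%
CAPM required = R_f + β·MRP = 5.4% + 0.79 × 5.5% = 9.7450%
α = realised − required = 12.0295% − 9.7450% = +2.28%

+2.28%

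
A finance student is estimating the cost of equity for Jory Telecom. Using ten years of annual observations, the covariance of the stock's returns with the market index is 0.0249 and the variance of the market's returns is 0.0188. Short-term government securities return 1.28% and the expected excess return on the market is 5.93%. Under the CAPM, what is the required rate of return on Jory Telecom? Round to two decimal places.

β = Cov(R_i, R_m) / Var(R_m) = 0.0249 / 0.0188 = 1.3245
E(R) = R_f + β × MRP = 1.28% + 1.3245 × 5.93% = 9.13%

9.13%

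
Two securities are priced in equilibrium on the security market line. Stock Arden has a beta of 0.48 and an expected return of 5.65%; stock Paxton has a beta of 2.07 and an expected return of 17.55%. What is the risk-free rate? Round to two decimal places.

Both satisfy E(R) = R_f + β·MRP, so the slope of the SML is
MRP = (17.55% − 5.65%) / (2.07 − 0.48) = 11.90% / 1.59 = 7.4843%
R_f = E(R_Arden) − β_Arden·MRP = 5.65% − 0.48 × 7.4843% = 2.0575%

2.06%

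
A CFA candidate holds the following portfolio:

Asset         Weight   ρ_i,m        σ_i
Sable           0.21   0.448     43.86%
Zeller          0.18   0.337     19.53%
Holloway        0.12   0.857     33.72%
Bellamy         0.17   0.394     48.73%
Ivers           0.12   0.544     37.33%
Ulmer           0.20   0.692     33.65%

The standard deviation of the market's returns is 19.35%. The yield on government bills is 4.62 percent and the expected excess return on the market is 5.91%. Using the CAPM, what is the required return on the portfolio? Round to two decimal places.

β_Sable = 0.448 × 43.86% / 19.35% = 1.0155
β_Zeller = 0.337 × 19.53% / 19.35% = 0.3401
β_Holloway = 0.857 × 33.72% / 19.35% = 1.4934
β_Bellamy = 0.394 × 48.73% / 19.35% = 0.9922
β_Ivers = 0.544 × 37.33% / 19.35% = 1.0495
β_Ulmer = 0.692 × 33.65% / 19.35% = 1.2034
β_P = Σ w_i β_i = 0.21×1.0155 + 0.18×0.3401 + 0.12×1.4934 + 0.17×0.9922 + 0.12×1.0495 + 0.20×1.2034 = 0.9890
E(R_P) = R_f + β_P × MRP = 4.62% + 0.9890 × 5.91% = 10.46%

10.46%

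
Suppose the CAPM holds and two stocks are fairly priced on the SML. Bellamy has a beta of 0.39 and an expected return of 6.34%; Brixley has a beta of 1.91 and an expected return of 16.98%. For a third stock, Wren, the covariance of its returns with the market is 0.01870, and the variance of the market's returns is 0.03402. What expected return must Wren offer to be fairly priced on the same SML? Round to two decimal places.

7.46%

MRP = (16.98% − 6.34%) / (1.91 − 0.39) = 7.0000%
R_f = 6.34% − 0.39 × 7.0000% = 3.6100%
β_Wren = Cov / Var(R_m) = 0.01870 / 0.03402 = 0.5497
E(R_Wren) = R_f + β × MRP = 3.6100% + 0.5497 × 7.0000% = 7.46%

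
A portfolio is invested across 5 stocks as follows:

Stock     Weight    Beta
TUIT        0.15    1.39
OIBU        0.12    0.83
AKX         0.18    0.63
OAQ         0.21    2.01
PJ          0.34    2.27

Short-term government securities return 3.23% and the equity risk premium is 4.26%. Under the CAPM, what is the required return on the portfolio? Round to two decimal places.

β_P = Σ w_i β_i = 0.15×1.39 + 0.12×0.83 + 0.18×0.63 + 0.21×2.01 + 0.34×2.27 = 1.6154
E(R_P) = R_f + β_P × MRP = 3.23% + 1.6154 × 4.26% = 10.11%

10.11%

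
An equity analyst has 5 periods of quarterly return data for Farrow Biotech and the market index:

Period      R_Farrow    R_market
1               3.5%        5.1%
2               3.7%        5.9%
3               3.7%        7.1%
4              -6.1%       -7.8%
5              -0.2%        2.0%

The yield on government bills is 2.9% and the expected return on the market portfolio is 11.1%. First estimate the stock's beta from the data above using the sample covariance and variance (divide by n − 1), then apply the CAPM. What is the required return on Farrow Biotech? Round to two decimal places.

Mean R_i = (3.5 + 3.7 + 3.7 − 6.1 − 0.2) / 5 = 0.9200%
Mean R_m = (5.1 + 5.9 + 7.1 − 7.8 + 2.0) / 5 = 2.4600%
Σ(R_i − R̄_i)(R_m − R̄_m) = 101.8140  ⇒  Cov = 101.8140 / 4 = 25.4535
Σ(R_m − R̄_m)² = 145.8120  ⇒  Var(R_m) = 145.8120 / 4 = 36.4530
β = Cov / Var(R_m) = 25.4535 / 36.4530 = 0.6983
MRP = 11.1% − 2.9% = 8.20%
E(R) = R_f + β × MRP = 2.9% + 0.6983 × 8.2% = 8.63%

8.63%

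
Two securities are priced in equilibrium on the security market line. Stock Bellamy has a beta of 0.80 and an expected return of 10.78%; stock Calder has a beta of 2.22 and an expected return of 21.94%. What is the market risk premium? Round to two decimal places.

Both satisfy E(R) = R_f + β·MRP, so the slope of the SML is
MRP = (21.94% − 10.78%) / (2.22 − 0.80) = 11.16% / 1.42 = 7.8592%

7.86%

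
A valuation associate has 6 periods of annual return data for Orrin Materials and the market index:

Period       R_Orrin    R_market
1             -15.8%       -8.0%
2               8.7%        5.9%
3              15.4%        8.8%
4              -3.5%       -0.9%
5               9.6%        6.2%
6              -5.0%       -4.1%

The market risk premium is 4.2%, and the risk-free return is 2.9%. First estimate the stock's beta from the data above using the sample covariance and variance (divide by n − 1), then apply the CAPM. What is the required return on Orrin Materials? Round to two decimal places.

10.17%

Mean R_i = (-15.8 + 8.7 + 15.4 − 3.5 + 9.6 − 5.0) / 6 = 1.5667%
Mean R_m = (-8.0 + 5.9 + 8.8 − 0.9 + 6.2 − 4.1) / 6 = 1.3167%
Σ(R_i − R̄_i)(R_m − R̄_m) = 384.0433  ⇒  Cov = 384.0433 / 5 = 76.8087
Σ(R_m − R̄_m)² = 221.9083  ⇒  Var(R_m) = 221.9083 / 5 = 44.3817
β = Cov / Var(R_m) = 76.8087 / 44.3817 = 1.7306
E(R) = R_f + β × MRP = 2.9% + 1.7306 × 4.2% = 10.17%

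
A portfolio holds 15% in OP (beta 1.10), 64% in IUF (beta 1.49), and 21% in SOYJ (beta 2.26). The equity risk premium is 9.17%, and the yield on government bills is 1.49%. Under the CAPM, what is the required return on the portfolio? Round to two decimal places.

16.10%

β_P = Σ w_i β_i = 0.15×1.10 + 0.64×1.49 + 0.21×2.26 = 1.5932
E(R_P) = R_f + β_P × MRP = 1.49% + 1.5932 × 9.17% = 16.10%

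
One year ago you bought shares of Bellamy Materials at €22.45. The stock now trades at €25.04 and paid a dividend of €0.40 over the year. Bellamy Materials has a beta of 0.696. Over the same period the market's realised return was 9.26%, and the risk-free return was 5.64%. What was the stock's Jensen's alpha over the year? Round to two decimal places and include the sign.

Realised HPR = (P1 + D1 − P0) / P0 = (25.04 + 0.40 − 22.45) / 22.45 = 2.99 / 22.45 = 13.3185%
MRP = 9.26% − 5.64% = 3.62%
CAPM required = R_f + β·MRP = 5.64% + 0.696 × 3.62% = 8.15952%
α = realised − required = 13.3185% − 8.15952% = +5.16%

+5.16%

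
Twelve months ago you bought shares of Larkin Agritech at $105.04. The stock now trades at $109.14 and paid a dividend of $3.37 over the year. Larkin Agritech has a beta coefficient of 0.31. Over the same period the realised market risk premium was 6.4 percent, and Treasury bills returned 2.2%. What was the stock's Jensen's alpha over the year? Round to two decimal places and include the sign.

+2.93%

Realised HPR = (P1 + D1 − P0) / P0 = (109.14 + 3.37 − 105.04) / 105.04 = 7.47 / 105.04 = 7.1116%
CAPM required = R_f + β·MRP = 2.2% + 0.31 × 6.4% = 4.1840%
α = realised − required = 7.1116% − 4.1840% = +2.93%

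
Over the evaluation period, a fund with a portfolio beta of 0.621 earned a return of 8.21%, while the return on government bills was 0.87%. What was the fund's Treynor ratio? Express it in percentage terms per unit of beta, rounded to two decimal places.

11.82%

Treynor = (R_P − R_f) / β_P = (8.21% − 0.87%) / 0.6210 = 7.34% / 0.6210 = 11.82%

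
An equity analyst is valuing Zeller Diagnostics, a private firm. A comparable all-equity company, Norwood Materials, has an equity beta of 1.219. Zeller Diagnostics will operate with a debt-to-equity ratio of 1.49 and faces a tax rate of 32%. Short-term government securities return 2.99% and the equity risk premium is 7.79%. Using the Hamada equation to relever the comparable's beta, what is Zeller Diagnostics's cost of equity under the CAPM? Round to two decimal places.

β_L = β_U × [1 + (1 − t)(D/E)] = 1.219 × [1 + (1 − 0.32) × 1.49]
    = 1.219 × [1 + 0.68 × 1.49] = 1.219 × 2.0132 = 2.4541
E(R) = R_f + β_L × MRP = 2.99% + 2.4541 × 7.79% = 22.11%

22.11%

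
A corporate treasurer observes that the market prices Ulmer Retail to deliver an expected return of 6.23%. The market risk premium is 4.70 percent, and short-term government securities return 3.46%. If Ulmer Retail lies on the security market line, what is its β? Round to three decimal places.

β = (E(R) − R_f) / MRP = (6.23% − 3.46%) / 4.70% = 2.77% / 4.70% = 0.589

0.589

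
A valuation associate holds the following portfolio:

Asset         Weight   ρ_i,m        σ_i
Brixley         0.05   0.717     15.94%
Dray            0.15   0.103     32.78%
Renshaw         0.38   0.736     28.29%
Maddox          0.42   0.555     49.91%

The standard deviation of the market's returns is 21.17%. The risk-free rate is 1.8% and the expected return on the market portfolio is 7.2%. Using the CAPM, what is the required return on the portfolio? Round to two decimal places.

β_Brixley = 0.717 × 15.94% / 21.17% = 0.5399
β_Dray = 0.103 × 32.78% / 21.17% = 0.1595
β_Renshaw = 0.736 × 28.29% / 21.17% = 0.9835
β_Maddox = 0.555 × 49.91% / 21.17% = 1.3085
β_P = Σ w_i β_i = 0.05×0.5399 + 0.15×0.1595 + 0.38×0.9835 + 0.42×1.3085 = 0.9742
MRP = 7.2% − 1.8% = 5.40%
E(R_P) = R_f + β_P × MRP = 1.8% + 0.9742 × 5.4% = 7.06%

7.06%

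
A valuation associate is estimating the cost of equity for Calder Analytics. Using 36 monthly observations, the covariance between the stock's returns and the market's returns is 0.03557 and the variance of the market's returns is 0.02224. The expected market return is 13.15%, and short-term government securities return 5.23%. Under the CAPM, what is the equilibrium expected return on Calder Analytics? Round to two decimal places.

β = Cov(R_i, R_m) / Var(R_m) = 0.03557 / 0.02224 = 1.5994
MRP = 13.15% − 5.23% = 7.92%
E(R) = R_f + β × MRP = 5.23% + 1.5994 × 7.92% = 17.90%

17.90%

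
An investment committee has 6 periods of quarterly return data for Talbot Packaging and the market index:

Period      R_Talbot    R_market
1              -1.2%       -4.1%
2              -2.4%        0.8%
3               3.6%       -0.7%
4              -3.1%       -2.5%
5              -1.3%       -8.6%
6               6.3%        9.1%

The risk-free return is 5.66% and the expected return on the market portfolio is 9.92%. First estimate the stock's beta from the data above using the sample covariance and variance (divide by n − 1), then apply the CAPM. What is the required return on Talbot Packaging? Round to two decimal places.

7.57%

Mean R_i = (-1.2 − 2.4 + 3.6 − 3.1 − 1.3 + 6.3) / 6 = 0.3167%
Mean R_m = (-4.1 + 0.8 − 0.7 − 2.5 − 8.6 + 9.1) / 6 = -1.0000%
Σ(R_i − R̄_i)(R_m − R̄_m) = 78.6400  ⇒  Cov = 78.6400 / 5 = 15.7280
Σ(R_m − R̄_m)² = 174.9600  ⇒  Var(R_m) = 174.9600 / 5 = 34.9920
β = Cov / Var(R_m) = 15.7280 / 34.9920 = 0.4495
MRP = 9.92% − 5.66% = 4.26%
E(R) = R_f + β × MRP = 5.66% + 0.4495 × 4.26% = 7.57%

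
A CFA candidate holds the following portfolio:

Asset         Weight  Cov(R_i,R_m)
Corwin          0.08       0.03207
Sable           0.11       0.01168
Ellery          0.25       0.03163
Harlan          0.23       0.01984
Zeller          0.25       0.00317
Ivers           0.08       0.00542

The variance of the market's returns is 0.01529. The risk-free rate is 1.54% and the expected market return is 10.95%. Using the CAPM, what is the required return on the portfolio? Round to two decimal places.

β_Corwin = 0.03207 / 0.01529 = 2.0974
β_Sable = 0.01168 / 0.01529 = 0.7639
β_Ellery = 0.03163 / 0.01529 = 2.0687
β_Harlan = 0.01984 / 0.01529 = 1.2976
β_Zeller = 0.00317 / 0.01529 = 0.2073
β_Ivers = 0.00542 / 0.01529 = 0.3545
β_P = Σ w_i β_i = 0.08×2.0974 + 0.11×0.7639 + 0.25×2.0687 + 0.23×1.2976 + 0.25×0.2073 + 0.08×0.3545 = 1.1476
MRP = 10.95% − 1.54% = 9.41%
E(R_P) = R_f + β_P × MRP = 1.54% + 1.1476 × 9.41% = 12.34%

12.34%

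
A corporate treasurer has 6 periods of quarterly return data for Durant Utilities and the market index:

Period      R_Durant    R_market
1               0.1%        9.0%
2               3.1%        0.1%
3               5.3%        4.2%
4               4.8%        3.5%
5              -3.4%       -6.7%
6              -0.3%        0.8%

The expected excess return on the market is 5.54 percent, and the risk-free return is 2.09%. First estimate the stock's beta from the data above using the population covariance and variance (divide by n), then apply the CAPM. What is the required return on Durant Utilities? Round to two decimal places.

3.93%

Mean R_i = (0.1 + 3.1 + 5.3 + 4.8 − 3.4 − 0.3) / 6 = 1.6000%
Mean R_m = (9.0 + 0.1 + 4.2 + 3.5 − 6.7 + 0.8) / 6 = 1.8167%
Σ(R_i − R̄_i)(R_m − R̄_m) = 45.3700  ⇒  Cov = 45.3700 / 6 = 7.5617
Σ(R_m − R̄_m)² = 136.6283  ⇒  Var(R_m) = 136.6283 / 6 = 22.7714
β = Cov / Var(R_m) = 7.5617 / 22.7714 = 0.3321
E(R) = R_f + β × MRP = 2.09% + 0.3321 × 5.54% = 3.93%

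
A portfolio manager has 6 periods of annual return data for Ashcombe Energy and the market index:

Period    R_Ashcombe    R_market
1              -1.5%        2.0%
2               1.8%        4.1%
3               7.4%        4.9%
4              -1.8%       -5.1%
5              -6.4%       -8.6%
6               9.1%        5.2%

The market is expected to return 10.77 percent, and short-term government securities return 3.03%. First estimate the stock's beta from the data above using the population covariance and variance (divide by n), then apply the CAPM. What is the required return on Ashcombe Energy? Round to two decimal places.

9.76%

Mean R_i = (-1.5 + 1.8 + 7.4 − 1.8 − 6.4 + 9.1) / 6 = 1.4333%
Mean R_m = (2.0 + 4.1 + 4.9 − 5.1 − 8.6 + 5.2) / 6 = 0.4167%
Σ(R_i − R̄_i)(R_m − R̄_m) = 148.5967  ⇒  Cov = 148.5967 / 6 = 24.7661
Σ(R_m − R̄_m)² = 170.7883  ⇒  Var(R_m) = 170.7883 / 6 = 28.4647
β = Cov / Var(R_m) = 24.7661 / 28.4647 = 0.8701
MRP = 10.77% − 3.03% = 7.74%
E(R) = R_f + β × MRP = 3.03% + 0.8701 × 7.74% = 9.76%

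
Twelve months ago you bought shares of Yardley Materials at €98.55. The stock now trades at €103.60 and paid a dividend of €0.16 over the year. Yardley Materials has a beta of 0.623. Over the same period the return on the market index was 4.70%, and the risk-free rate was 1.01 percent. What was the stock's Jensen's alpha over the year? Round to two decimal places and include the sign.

Realised HPR = (P1 + D1 − P0) / P0 = (103.60 + 0.16 − 98.55) / 98.55 = 5.21 / 98.55 = 5.2867%
MRP = 4.70% − 1.01% = 3.69%
CAPM required = R_f + β·MRP = 1.01% + 0.623 × 3.69% = 3.30887%
α = realised − required = 5.2867% − 3.30887% = +1.98%

+1.98%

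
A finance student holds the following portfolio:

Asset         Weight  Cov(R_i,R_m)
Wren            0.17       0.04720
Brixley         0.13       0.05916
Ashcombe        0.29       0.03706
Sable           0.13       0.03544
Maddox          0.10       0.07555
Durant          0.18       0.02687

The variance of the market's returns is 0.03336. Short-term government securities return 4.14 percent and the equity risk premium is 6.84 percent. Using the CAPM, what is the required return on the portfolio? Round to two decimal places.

β_Wren = 0.04720 / 0.03336 = 1.4149
β_Brixley = 0.05916 / 0.03336 = 1.7734
β_Ashcombe = 0.03706 / 0.03336 = 1.1109
β_Sable = 0.03544 / 0.03336 = 1.0624
β_Maddox = 0.07555 / 0.03336 = 2.2647
β_Durant = 0.02687 / 0.03336 = 0.8055
β_P = Σ w_i β_i = 0.17×1.4149 + 0.13×1.7734 + 0.29×1.1109 + 0.13×1.0624 + 0.10×2.2647 + 0.18×0.8055 = 1.3028
E(R_P) = R_f + β_P × MRP = 4.14% + 1.3028 × 6.84% = 13.05%

13.05%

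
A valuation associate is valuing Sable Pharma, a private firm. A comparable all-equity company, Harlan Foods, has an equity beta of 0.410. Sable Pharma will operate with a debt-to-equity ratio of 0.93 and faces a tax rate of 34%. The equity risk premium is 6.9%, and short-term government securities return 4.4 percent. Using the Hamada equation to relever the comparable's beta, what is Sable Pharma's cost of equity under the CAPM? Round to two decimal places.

8.97%

β_L = β_U × [1 + (1 − t)(D/E)] = 0.410 × [1 + (1 − 0.34) × 0.93]
    = 0.410 × [1 + 0.66 × 0.93] = 0.410 × 1.6138 = 0.6617
E(R) = R_f + β_L × MRP = 4.4% + 0.6617 × 6.9% = 8.97%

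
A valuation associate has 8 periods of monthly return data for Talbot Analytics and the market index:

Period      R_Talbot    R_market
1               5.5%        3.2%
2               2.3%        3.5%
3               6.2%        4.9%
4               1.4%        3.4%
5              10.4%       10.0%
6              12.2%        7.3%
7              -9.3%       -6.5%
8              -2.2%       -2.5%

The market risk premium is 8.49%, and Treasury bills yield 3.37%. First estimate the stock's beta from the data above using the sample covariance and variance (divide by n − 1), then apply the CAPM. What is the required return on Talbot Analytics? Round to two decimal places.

Mean R_i = (5.5 + 2.3 + 6.2 + 1.4 + 10.4 + 12.2 − 9.3 − 2.2) / 8 = 3.3125%
Mean R_m = (3.2 + 3.5 + 4.9 + 3.4 + 10.0 + 7.3 − 6.5 − 2.5) / 8 = 2.9125%
Σ(R_i − R̄_i)(R_m − R̄_m) = 242.6188  ⇒  Cov = 242.6188 / 7 = 34.6598
Σ(R_m − R̄_m)² = 191.9888  ⇒  Var(R_m) = 191.9888 / 7 = 27.4270
β = Cov / Var(R_m) = 34.6598 / 27.4270 = 1.2637
E(R) = R_f + β × MRP = 3.37% + 1.2637 × 8.49% = 14.10%

14.10%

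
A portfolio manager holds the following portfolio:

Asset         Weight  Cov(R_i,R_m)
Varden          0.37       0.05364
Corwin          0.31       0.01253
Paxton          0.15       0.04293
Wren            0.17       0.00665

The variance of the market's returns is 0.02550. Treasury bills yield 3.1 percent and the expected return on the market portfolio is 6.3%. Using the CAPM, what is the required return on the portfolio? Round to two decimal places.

β_Varden = 0.05364 / 0.02550 = 2.1035
β_Corwin = 0.01253 / 0.02550 = 0.4914
β_Paxton = 0.04293 / 0.02550 = 1.6835
β_Wren = 0.00665 / 0.02550 = 0.2608
β_P = Σ w_i β_i = 0.37×2.1035 + 0.31×0.4914 + 0.15×1.6835 + 0.17×0.2608 = 1.2275
MRP = 6.3% − 3.1% = 3.20%
E(R_P) = R_f + β_P × MRP = 3.1% + 1.2275 × 3.2% = 7.03%

7.03%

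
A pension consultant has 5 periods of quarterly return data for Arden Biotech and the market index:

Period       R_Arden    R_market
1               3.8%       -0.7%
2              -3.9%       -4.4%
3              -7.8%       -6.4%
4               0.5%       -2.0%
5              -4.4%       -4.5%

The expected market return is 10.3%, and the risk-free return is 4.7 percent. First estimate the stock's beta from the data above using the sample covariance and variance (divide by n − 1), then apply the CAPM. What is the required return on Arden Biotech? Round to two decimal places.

15.96%

Mean R_i = (3.8 − 3.9 − 7.8 + 0.5 − 4.4) / 5 = -2.3600%
Mean R_m = (-0.7 − 4.4 − 6.4 − 2.0 − 4.5) / 5 = -3.6000%
Σ(R_i − R̄_i)(R_m − R̄_m) = 40.7400  ⇒  Cov = 40.7400 / 4 = 10.1850
Σ(R_m − R̄_m)² = 20.2600  ⇒  Var(R_m) = 20.2600 / 4 = 5.0650
β = Cov / Var(R_m) = 10.1850 / 5.0650 = 2.0109
MRP = 10.3% − 4.7% = 5.60%
E(R) = R_f + β × MRP = 4.7% + 2.0109 × 5.6% = 15.96%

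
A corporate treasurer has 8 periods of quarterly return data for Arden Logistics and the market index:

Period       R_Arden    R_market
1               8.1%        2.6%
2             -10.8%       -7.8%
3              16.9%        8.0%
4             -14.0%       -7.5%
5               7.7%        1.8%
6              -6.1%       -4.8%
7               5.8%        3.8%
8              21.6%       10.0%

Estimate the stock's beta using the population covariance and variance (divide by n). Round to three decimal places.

1.866

Mean R_i = (8.1 − 10.8 + 16.9 − 14.0 + 7.7 − 6.1 + 5.8 + 21.6) / 8 = 3.6500%
Mean R_m = (2.6 − 7.8 + 8.0 − 7.5 + 1.8 − 4.8 + 3.8 + 10.0) / 8 = 0.7625%
Σ(R_i − R̄_i)(R_m − R̄_m) = 604.4150  ⇒  Cov = 604.4150 / 8 = 75.5519
Σ(R_m − R̄_m)² = 323.9188  ⇒  Var(R_m) = 323.9188 / 8 = 40.4899
β = Cov / Var(R_m) = 75.5519 / 40.4899 = 1.8659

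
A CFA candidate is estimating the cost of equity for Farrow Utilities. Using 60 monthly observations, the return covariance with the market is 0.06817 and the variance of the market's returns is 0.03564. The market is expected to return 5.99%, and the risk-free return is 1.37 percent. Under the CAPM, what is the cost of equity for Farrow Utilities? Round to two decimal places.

β = Cov(R_i, R_m) / Var(R_m) = 0.06817 / 0.03564 = 1.9127
MRP = 5.99% − 1.37% = 4.62%
E(R) = R_f + β × MRP = 1.37% + 1.9127 × 4.62% = 10.21%

10.21%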